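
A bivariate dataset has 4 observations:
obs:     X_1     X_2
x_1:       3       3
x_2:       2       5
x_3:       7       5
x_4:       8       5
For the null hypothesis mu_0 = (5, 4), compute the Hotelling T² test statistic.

Step 1 — sample mean vector:
  mean(X_1) = (3 + 2 + 7 + 8) / 4 = 20/4 = 5
  mean(X_2) = (3 + 5 + 5 + 5) / 4 = 18/4 = 4.5
  x̄ = (5, 4.5),  deviation x̄ - mu_0 = (5, 4.5) - (5, 4) = (0, 0.5).

Step 2 — sample covariance matrix, S[i,j] = (1/(n-1)) · Σ_k (x_{k,i} - mean_i) · (x_{k,j} - mean_j), divisor n-1 = 3:
  S[X_1,X_1] = ((-2)·(-2) + (-3)·(-3) + (2)·(2) + (3)·(3)) / 3 = 26/3 = 8.6667
  S[X_1,X_2] = ((-2)·(-1.5) + (-3)·(0.5) + (2)·(0.5) + (3)·(0.5)) / 3 = 4/3 = 1.3333
  S[X_2,X_2] = ((-1.5)·(-1.5) + (0.5)·(0.5) + (0.5)·(0.5) + (0.5)·(0.5)) / 3 = 3/3 = 1
  S = [[8.6667, 1.3333],
 [1.3333, 1]].

Step 3 — invert S. det(S) = 8.6667·1 - (1.3333)² = 6.8889.
  S^{-1} = (1/det) · [[d, -b], [-b, a]] = [[0.1452, -0.1935],
 [-0.1935, 1.2581]].

Step 4 — quadratic form (x̄ - mu_0)^T · S^{-1} · (x̄ - mu_0):
  S^{-1} · (x̄ - mu_0) = (-0.0968, 0.629),
  (x̄ - mu_0)^T · [...] = (0)·(-0.0968) + (0.5)·(0.629) = 0.3145.

Step 5 — scale by n: T² = 4 · 0.3145 = 1.2581.

T² ≈ 1.2581


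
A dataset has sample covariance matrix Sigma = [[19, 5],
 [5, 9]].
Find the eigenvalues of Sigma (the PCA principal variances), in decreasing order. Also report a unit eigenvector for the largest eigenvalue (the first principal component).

Step 1 — characteristic polynomial of 2×2 Sigma:
  det(Sigma - λI) = λ² - trace · λ + det = 0.
  trace = 19 + 9 = 28, det = 19·9 - (5)² = 146.
Step 2 — discriminant:
  Δ = trace² - 4·det = 784 - 584 = 200.
Step 3 — eigenvalues:
  λ = (trace ± √Δ)/2 = (28 ± 14.1421)/2,
  λ_1 = 21.0711,  λ_2 = 6.9289.

Step 4 — unit eigenvector for λ_1: solve (Sigma - λ_1 I)v = 0. First row:
  (19 - 21.0711)·v_x + (5)·v_y = 0, i.e. (-2.0711)·v_x + (5)·v_y = 0,
  so v ∝ (b, λ_1 - a) = (5, 2.0711) = u.
  ||u|| = √((5)² + (2.0711)²) = √(29.2893) ≈ 5.412,
  v_1 = u/||u|| ≈ (0.9239, 0.3827) (||v_1|| = 1).

λ_1 = 21.0711,  λ_2 = 6.9289;  v_1 ≈ (0.9239, 0.3827)


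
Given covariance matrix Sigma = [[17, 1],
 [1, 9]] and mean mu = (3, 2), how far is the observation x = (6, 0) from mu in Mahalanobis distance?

Step 1 — centre the observation: (x - mu) = (3, -2).

Step 2 — invert Sigma. det(Sigma) = 17·9 - (1)² = 152.
  Sigma^{-1} = (1/det) · [[d, -b], [-b, a]] = [[0.0592, -0.0066],
 [-0.0066, 0.1118]].

Step 3 — form the quadratic (x - mu)^T · Sigma^{-1} · (x - mu):
  Sigma^{-1} · (x - mu) = (0.1908, -0.2434).
  (x - mu)^T · [Sigma^{-1} · (x - mu)] = (3)·(0.1908) + (-2)·(-0.2434) = 1.0592.

Step 4 — take square root: d = √(1.0592) ≈ 1.0292.

d(x, mu) = √(1.0592) ≈ 1.0292


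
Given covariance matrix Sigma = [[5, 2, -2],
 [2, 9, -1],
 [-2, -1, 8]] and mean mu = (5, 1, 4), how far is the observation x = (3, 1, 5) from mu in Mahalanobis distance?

Step 1 — centre the observation: (x - mu) = (-2, 0, 1).

Step 2 — invert Sigma (cofactor / det for 3×3, or solve directly):
  Sigma^{-1} = [[0.2407, -0.0475, 0.0542],
 [-0.0475, 0.122, 0.0034],
 [0.0542, 0.0034, 0.139]].

Step 3 — form the quadratic (x - mu)^T · Sigma^{-1} · (x - mu):
  Sigma^{-1} · (x - mu) = (-0.4271, 0.0983, 0.0305).
  (x - mu)^T · [Sigma^{-1} · (x - mu)] = (-2)·(-0.4271) + (0)·(0.0983) + (1)·(0.0305) = 0.8847.

Step 4 — take square root: d = √(0.8847) ≈ 0.9406.

d(x, mu) = √(0.8847) ≈ 0.9406


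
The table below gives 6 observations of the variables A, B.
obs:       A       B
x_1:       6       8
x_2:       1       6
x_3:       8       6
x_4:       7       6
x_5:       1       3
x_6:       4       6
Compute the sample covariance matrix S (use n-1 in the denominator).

Step 1 — column means:
  mean(A) = (6 + 1 + 8 + 7 + 1 + 4) / 6 = 27/6 = 4.5
  mean(B) = (8 + 6 + 6 + 6 + 3 + 6) / 6 = 35/6 = 5.8333

Step 2 — sample covariance S[i,j] = (1/(n-1)) · Σ_k (x_{k,i} - mean_i) · (x_{k,j} - mean_j), with n-1 = 5.
  S[A,A] = ((1.5)·(1.5) + (-3.5)·(-3.5) + (3.5)·(3.5) + (2.5)·(2.5) + (-3.5)·(-3.5) + (-0.5)·(-0.5)) / 5 = 45.5/5 = 9.1
  S[A,B] = ((1.5)·(2.1667) + (-3.5)·(0.1667) + (3.5)·(0.1667) + (2.5)·(0.1667) + (-3.5)·(-2.8333) + (-0.5)·(0.1667)) / 5 = 13.5/5 = 2.7
  S[B,B] = ((2.1667)·(2.1667) + (0.1667)·(0.1667) + (0.1667)·(0.1667) + (0.1667)·(0.1667) + (-2.8333)·(-2.8333) + (0.1667)·(0.1667)) / 5 = 12.8333/5 = 2.5667

S is symmetric (S[j,i] = S[i,j]). Assembling:

S = [[9.1, 2.7],
 [2.7, 2.5667]]


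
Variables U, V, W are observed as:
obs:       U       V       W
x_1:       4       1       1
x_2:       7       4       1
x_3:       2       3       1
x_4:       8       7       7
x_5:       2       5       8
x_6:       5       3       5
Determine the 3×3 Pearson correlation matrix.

Step 1 — column means:
  mean(U) = (4 + 7 + 2 + 8 + 2 + 5) / 6 = 28/6 = 4.6667
  mean(V) = (1 + 4 + 3 + 7 + 5 + 3) / 6 = 23/6 = 3.8333
  mean(W) = (1 + 1 + 1 + 7 + 8 + 5) / 6 = 23/6 = 3.8333

Step 2 — sample variances and covariances s[i,j] = (1/(n-1)) · Σ_k (x_{k,i} - mean_i) · (x_{k,j} - mean_j), with n-1 = 5:
  s[U,U] = ((-0.6667)·(-0.6667) + (2.3333)·(2.3333) + (-2.6667)·(-2.6667) + (3.3333)·(3.3333) + (-2.6667)·(-2.6667) + (0.3333)·(0.3333)) / 5 = 31.3333/5 = 6.2667
  s[U,V] = ((-0.6667)·(-2.8333) + (2.3333)·(0.1667) + (-2.6667)·(-0.8333) + (3.3333)·(3.1667) + (-2.6667)·(1.1667) + (0.3333)·(-0.8333)) / 5 = 11.6667/5 = 2.3333
  s[U,W] = ((-0.6667)·(-2.8333) + (2.3333)·(-2.8333) + (-2.6667)·(-2.8333) + (3.3333)·(3.1667) + (-2.6667)·(4.1667) + (0.3333)·(1.1667)) / 5 = 2.6667/5 = 0.5333
  s[V,V] = ((-2.8333)·(-2.8333) + (0.1667)·(0.1667) + (-0.8333)·(-0.8333) + (3.1667)·(3.1667) + (1.1667)·(1.1667) + (-0.8333)·(-0.8333)) / 5 = 20.8333/5 = 4.1667
  s[V,W] = ((-2.8333)·(-2.8333) + (0.1667)·(-2.8333) + (-0.8333)·(-2.8333) + (3.1667)·(3.1667) + (1.1667)·(4.1667) + (-0.8333)·(1.1667)) / 5 = 23.8333/5 = 4.7667
  s[W,W] = ((-2.8333)·(-2.8333) + (-2.8333)·(-2.8333) + (-2.8333)·(-2.8333) + (3.1667)·(3.1667) + (4.1667)·(4.1667) + (1.1667)·(1.1667)) / 5 = 52.8333/5 = 10.5667
  Sample standard deviations s_i = √(s[i,i]):
  s(U) = √(6.2667) = 2.5033
  s(V) = √(4.1667) = 2.0412
  s(W) = √(10.5667) = 3.2506

Step 3 — r_{ij} = s_{ij} / (s_i · s_j):
  r[U,U] = 1 (diagonal).
  r[U,V] = 2.3333 / (2.5033 · 2.0412) = 2.3333 / 5.1099 = 0.4566
  r[U,W] = 0.5333 / (2.5033 · 3.2506) = 0.5333 / 8.1374 = 0.0655
  r[V,V] = 1 (diagonal).
  r[V,W] = 4.7667 / (2.0412 · 3.2506) = 4.7667 / 6.6353 = 0.7184
  r[W,W] = 1 (diagonal).

R is symmetric with unit diagonal. Assembling:

R = [[1, 0.4566, 0.0655],
 [0.4566, 1, 0.7184],
 [0.0655, 0.7184, 1]]


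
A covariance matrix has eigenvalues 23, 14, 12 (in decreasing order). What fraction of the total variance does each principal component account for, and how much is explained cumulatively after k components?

Step 1 — total variance = trace(Sigma) = Σ λ_i = 23 + 14 + 12 = 49.

Step 2 — fraction explained by component i = λ_i / Σ λ:
  PC1: 23/49 = 0.4694
  PC2: 14/49 = 0.2857
  PC3: 12/49 = 0.2449

Step 3 — cumulative fraction after k components = (λ_1 + ... + λ_k) / Σ λ:
  k = 1: 23/49 = 0.4694
  k = 2: (23 + 14)/49 = 37/49 = 0.7551
  k = 3: (23 + 14 + 12)/49 = 49/49 = 1

Summary (fraction, with percent):

explained: PC1 0.4694 (46.94%), PC2 0.2857 (28.57%), PC3 0.2449 (24.49%);  cumulative: 0.4694, 0.7551, 1


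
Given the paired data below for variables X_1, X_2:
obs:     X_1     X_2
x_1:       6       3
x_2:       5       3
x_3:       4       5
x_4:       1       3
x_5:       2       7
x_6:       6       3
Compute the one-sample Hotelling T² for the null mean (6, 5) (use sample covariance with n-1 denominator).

Step 1 — sample mean vector:
  mean(X_1) = (6 + 5 + 4 + 1 + 2 + 6) / 6 = 24/6 = 4
  mean(X_2) = (3 + 3 + 5 + 3 + 7 + 3) / 6 = 24/6 = 4
  x̄ = (4, 4),  deviation x̄ - mu_0 = (4, 4) - (6, 5) = (-2, -1).

Step 2 — sample covariance matrix, S[i,j] = (1/(n-1)) · Σ_k (x_{k,i} - mean_i) · (x_{k,j} - mean_j), divisor n-1 = 5:
  S[X_1,X_1] = ((2)·(2) + (1)·(1) + (0)·(0) + (-3)·(-3) + (-2)·(-2) + (2)·(2)) / 5 = 22/5 = 4.4
  S[X_1,X_2] = ((2)·(-1) + (1)·(-1) + (0)·(1) + (-3)·(-1) + (-2)·(3) + (2)·(-1)) / 5 = -8/5 = -1.6
  S[X_2,X_2] = ((-1)·(-1) + (-1)·(-1) + (1)·(1) + (-1)·(-1) + (3)·(3) + (-1)·(-1)) / 5 = 14/5 = 2.8
  S = [[4.4, -1.6],
 [-1.6, 2.8]].

Step 3 — invert S. det(S) = 4.4·2.8 - (-1.6)² = 9.76.
  S^{-1} = (1/det) · [[d, -b], [-b, a]] = [[0.2869, 0.1639],
 [0.1639, 0.4508]].

Step 4 — quadratic form (x̄ - mu_0)^T · S^{-1} · (x̄ - mu_0):
  S^{-1} · (x̄ - mu_0) = (-0.7377, -0.7787),
  (x̄ - mu_0)^T · [...] = (-2)·(-0.7377) + (-1)·(-0.7787) = 2.2541.

Step 5 — scale by n: T² = 6 · 2.2541 = 13.5246.

T² ≈ 13.5246


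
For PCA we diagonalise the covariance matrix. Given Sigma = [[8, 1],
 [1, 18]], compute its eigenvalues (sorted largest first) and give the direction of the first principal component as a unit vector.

Step 1 — characteristic polynomial of 2×2 Sigma:
  det(Sigma - λI) = λ² - trace · λ + det = 0.
  trace = 8 + 18 = 26, det = 8·18 - (1)² = 143.
Step 2 — discriminant:
  Δ = trace² - 4·det = 676 - 572 = 104.
Step 3 — eigenvalues:
  λ = (trace ± √Δ)/2 = (26 ± 10.198)/2,
  λ_1 = 18.099,  λ_2 = 7.901.

Step 4 — unit eigenvector for λ_1: solve (Sigma - λ_1 I)v = 0. First row:
  (8 - 18.099)·v_x + (1)·v_y = 0, i.e. (-10.099)·v_x + (1)·v_y = 0,
  so v ∝ (b, λ_1 - a) = (1, 10.099) = u.
  ||u|| = √((1)² + (10.099)²) = √(102.9902) ≈ 10.1484,
  v_1 = u/||u|| ≈ (0.0985, 0.9951) (||v_1|| = 1).

λ_1 = 18.099,  λ_2 = 7.901;  v_1 ≈ (0.0985, 0.9951)


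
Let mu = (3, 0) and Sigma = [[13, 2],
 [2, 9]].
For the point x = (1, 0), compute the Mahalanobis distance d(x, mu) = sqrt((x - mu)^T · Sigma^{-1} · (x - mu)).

Step 1 — centre the observation: (x - mu) = (-2, 0).

Step 2 — invert Sigma. det(Sigma) = 13·9 - (2)² = 113.
  Sigma^{-1} = (1/det) · [[d, -b], [-b, a]] = [[0.0796, -0.0177],
 [-0.0177, 0.115]].

Step 3 — form the quadratic (x - mu)^T · Sigma^{-1} · (x - mu):
  Sigma^{-1} · (x - mu) = (-0.1593, 0.0354).
  (x - mu)^T · [Sigma^{-1} · (x - mu)] = (-2)·(-0.1593) + (0)·(0.0354) = 0.3186.

Step 4 — take square root: d = √(0.3186) ≈ 0.5644.

d(x, mu) = √(0.3186) ≈ 0.5644


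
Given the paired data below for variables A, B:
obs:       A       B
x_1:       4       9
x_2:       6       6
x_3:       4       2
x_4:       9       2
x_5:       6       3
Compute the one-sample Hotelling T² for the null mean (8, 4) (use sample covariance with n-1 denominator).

Step 1 — sample mean vector:
  mean(A) = (4 + 6 + 4 + 9 + 6) / 5 = 29/5 = 5.8
  mean(B) = (9 + 6 + 2 + 2 + 3) / 5 = 22/5 = 4.4
  x̄ = (5.8, 4.4),  deviation x̄ - mu_0 = (5.8, 4.4) - (8, 4) = (-2.2, 0.4).

Step 2 — sample covariance matrix, S[i,j] = (1/(n-1)) · Σ_k (x_{k,i} - mean_i) · (x_{k,j} - mean_j), divisor n-1 = 4:
  S[A,A] = ((-1.8)·(-1.8) + (0.2)·(0.2) + (-1.8)·(-1.8) + (3.2)·(3.2) + (0.2)·(0.2)) / 4 = 16.8/4 = 4.2
  S[A,B] = ((-1.8)·(4.6) + (0.2)·(1.6) + (-1.8)·(-2.4) + (3.2)·(-2.4) + (0.2)·(-1.4)) / 4 = -11.6/4 = -2.9
  S[B,B] = ((4.6)·(4.6) + (1.6)·(1.6) + (-2.4)·(-2.4) + (-2.4)·(-2.4) + (-1.4)·(-1.4)) / 4 = 37.2/4 = 9.3
  S = [[4.2, -2.9],
 [-2.9, 9.3]].

Step 3 — invert S. det(S) = 4.2·9.3 - (-2.9)² = 30.65.
  S^{-1} = (1/det) · [[d, -b], [-b, a]] = [[0.3034, 0.0946],
 [0.0946, 0.137]].

Step 4 — quadratic form (x̄ - mu_0)^T · S^{-1} · (x̄ - mu_0):
  S^{-1} · (x̄ - mu_0) = (-0.6297, -0.1533),
  (x̄ - mu_0)^T · [...] = (-2.2)·(-0.6297) + (0.4)·(-0.1533) = 1.324.

Step 5 — scale by n: T² = 5 · 1.324 = 6.6199.

T² ≈ 6.6199


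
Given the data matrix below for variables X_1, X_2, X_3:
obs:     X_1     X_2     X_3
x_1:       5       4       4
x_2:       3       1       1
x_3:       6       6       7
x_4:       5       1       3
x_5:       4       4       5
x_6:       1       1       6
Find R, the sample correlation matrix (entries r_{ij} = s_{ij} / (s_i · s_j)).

Step 1 — column means:
  mean(X_1) = (5 + 3 + 6 + 5 + 4 + 1) / 6 = 24/6 = 4
  mean(X_2) = (4 + 1 + 6 + 1 + 4 + 1) / 6 = 17/6 = 2.8333
  mean(X_3) = (4 + 1 + 7 + 3 + 5 + 6) / 6 = 26/6 = 4.3333

Step 2 — sample variances and covariances s[i,j] = (1/(n-1)) · Σ_k (x_{k,i} - mean_i) · (x_{k,j} - mean_j), with n-1 = 5:
  s[X_1,X_1] = ((1)·(1) + (-1)·(-1) + (2)·(2) + (1)·(1) + (0)·(0) + (-3)·(-3)) / 5 = 16/5 = 3.2
  s[X_1,X_2] = ((1)·(1.1667) + (-1)·(-1.8333) + (2)·(3.1667) + (1)·(-1.8333) + (0)·(1.1667) + (-3)·(-1.8333)) / 5 = 13/5 = 2.6
  s[X_1,X_3] = ((1)·(-0.3333) + (-1)·(-3.3333) + (2)·(2.6667) + (1)·(-1.3333) + (0)·(0.6667) + (-3)·(1.6667)) / 5 = 2/5 = 0.4
  s[X_2,X_2] = ((1.1667)·(1.1667) + (-1.8333)·(-1.8333) + (3.1667)·(3.1667) + (-1.8333)·(-1.8333) + (1.1667)·(1.1667) + (-1.8333)·(-1.8333)) / 5 = 22.8333/5 = 4.5667
  s[X_2,X_3] = ((1.1667)·(-0.3333) + (-1.8333)·(-3.3333) + (3.1667)·(2.6667) + (-1.8333)·(-1.3333) + (1.1667)·(0.6667) + (-1.8333)·(1.6667)) / 5 = 14.3333/5 = 2.8667
  s[X_3,X_3] = ((-0.3333)·(-0.3333) + (-3.3333)·(-3.3333) + (2.6667)·(2.6667) + (-1.3333)·(-1.3333) + (0.6667)·(0.6667) + (1.6667)·(1.6667)) / 5 = 23.3333/5 = 4.6667
  Sample standard deviations s_i = √(s[i,i]):
  s(X_1) = √(3.2) = 1.7889
  s(X_2) = √(4.5667) = 2.137
  s(X_3) = √(4.6667) = 2.1602

Step 3 — r_{ij} = s_{ij} / (s_i · s_j):
  r[X_1,X_1] = 1 (diagonal).
  r[X_1,X_2] = 2.6 / (1.7889 · 2.137) = 2.6 / 3.8227 = 0.6801
  r[X_1,X_3] = 0.4 / (1.7889 · 2.1602) = 0.4 / 3.8644 = 0.1035
  r[X_2,X_2] = 1 (diagonal).
  r[X_2,X_3] = 2.8667 / (2.137 · 2.1602) = 2.8667 / 4.6164 = 0.621
  r[X_3,X_3] = 1 (diagonal).

R is symmetric with unit diagonal. Assembling:

R = [[1, 0.6801, 0.1035],
 [0.6801, 1, 0.621],
 [0.1035, 0.621, 1]]


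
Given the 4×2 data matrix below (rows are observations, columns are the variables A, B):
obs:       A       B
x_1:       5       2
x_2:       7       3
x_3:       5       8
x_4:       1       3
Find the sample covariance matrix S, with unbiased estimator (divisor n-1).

Step 1 — column means:
  mean(A) = (5 + 7 + 5 + 1) / 4 = 18/4 = 4.5
  mean(B) = (2 + 3 + 8 + 3) / 4 = 16/4 = 4

Step 2 — sample covariance S[i,j] = (1/(n-1)) · Σ_k (x_{k,i} - mean_i) · (x_{k,j} - mean_j), with n-1 = 3.
  S[A,A] = ((0.5)·(0.5) + (2.5)·(2.5) + (0.5)·(0.5) + (-3.5)·(-3.5)) / 3 = 19/3 = 6.3333
  S[A,B] = ((0.5)·(-2) + (2.5)·(-1) + (0.5)·(4) + (-3.5)·(-1)) / 3 = 2/3 = 0.6667
  S[B,B] = ((-2)·(-2) + (-1)·(-1) + (4)·(4) + (-1)·(-1)) / 3 = 22/3 = 7.3333

S is symmetric (S[j,i] = S[i,j]). Assembling:

S = [[6.3333, 0.6667],
 [0.6667, 7.3333]]


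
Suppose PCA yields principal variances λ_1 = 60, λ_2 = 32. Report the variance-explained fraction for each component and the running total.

Step 1 — total variance = trace(Sigma) = Σ λ_i = 60 + 32 = 92.

Step 2 — fraction explained by component i = λ_i / Σ λ:
  PC1: 60/92 = 0.6522
  PC2: 32/92 = 0.3478

Step 3 — cumulative fraction after k components = (λ_1 + ... + λ_k) / Σ λ:
  k = 1: 60/92 = 0.6522
  k = 2: (60 + 32)/92 = 92/92 = 1

Summary (fraction, with percent):

explained: PC1 0.6522 (65.22%), PC2 0.3478 (34.78%);  cumulative: 0.6522, 1


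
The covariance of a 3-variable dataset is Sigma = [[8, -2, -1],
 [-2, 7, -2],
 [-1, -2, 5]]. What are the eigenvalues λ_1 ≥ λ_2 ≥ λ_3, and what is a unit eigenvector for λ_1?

Step 1 — characteristic polynomial p(λ) = det(λI - Sigma) = λ³ - tr·λ² + c_1·λ - det, where tr = trace, c_1 = sum of the principal 2×2 minors, det = det(Sigma):
  tr = 8 + 7 + 5 = 20,
  c_1 = (8·7 - (-2)²) + (8·5 - (-1)²) + (7·5 - (-2)²) = 52 + 39 + 31 = 122,
  det = 8·(7·5 - (-2)²) - (-2)·((-2)·5 - (-2)·(-1)) + (-1)·((-2)·(-2) - 7·(-1)) = 8·(31) - (-2)·(-12) + (-1)·(11) = 213.
  So p(λ) = λ³ - 20λ² + 122λ - 213.
Step 2 — look for an integer root (rational root theorem: any rational root is an integer divisor of 213). Testing λ = 3:
  p(3) = 27 - 180 + 366 - 213 = 0  ✓
  Dividing out (λ - 3): p(λ) = (λ - 3)(λ² - 17λ + 71).
Step 3 — remaining eigenvalues from the quadratic λ² - 17λ + 71 = 0:
  Δ = 17² - 4·71 = 289 - 284 = 5,  λ = (17 ± √5)/2 = (17 ± 2.2361)/2 ≈ 9.618 or 7.382.
  Sorted: λ_1 = 9.618,  λ_2 = 7.382,  λ_3 = 3  (check: sum = 20 = tr ✓).

Step 4 — unit eigenvector for λ_1 ≈ 9.618: v spans the null space of (Sigma - λ_1 I), whose rows are
  r_1 = (-1.618, -2, -1),  r_2 = (-2, -2.618, -2),  r_3 = (-1, -2, -4.618).
  v is orthogonal to every row, so take v ∝ r_1 × r_2 = ((-2)·(-2) - (-1)·(-2.618), (-1)·(-2) - (-1.618)·(-2), (-1.618)·(-2.618) - (-2)·(-2)) ≈ (1.382, -1.2361, 0.2361).
  Let u = (1.382, -1.2361, 0.2361).
  ||u|| = √((1.382)² + (-1.2361)² + (0.2361)²) = √(3.4934) ≈ 1.8691,  v_1 = u/||u|| ≈ (0.7394, -0.6613, 0.1263) (||v_1|| = 1).

λ_1 = 9.618,  λ_2 = 7.382,  λ_3 = 3;  v_1 ≈ (0.7394, -0.6613, 0.1263)


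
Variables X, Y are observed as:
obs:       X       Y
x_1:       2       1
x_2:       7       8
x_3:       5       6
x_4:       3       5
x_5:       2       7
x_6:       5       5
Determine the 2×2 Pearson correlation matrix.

Step 1 — column means:
  mean(X) = (2 + 7 + 5 + 3 + 2 + 5) / 6 = 24/6 = 4
  mean(Y) = (1 + 8 + 6 + 5 + 7 + 5) / 6 = 32/6 = 5.3333

Step 2 — sample variances and covariances s[i,j] = (1/(n-1)) · Σ_k (x_{k,i} - mean_i) · (x_{k,j} - mean_j), with n-1 = 5:
  s[X,X] = ((-2)·(-2) + (3)·(3) + (1)·(1) + (-1)·(-1) + (-2)·(-2) + (1)·(1)) / 5 = 20/5 = 4
  s[X,Y] = ((-2)·(-4.3333) + (3)·(2.6667) + (1)·(0.6667) + (-1)·(-0.3333) + (-2)·(1.6667) + (1)·(-0.3333)) / 5 = 14/5 = 2.8
  s[Y,Y] = ((-4.3333)·(-4.3333) + (2.6667)·(2.6667) + (0.6667)·(0.6667) + (-0.3333)·(-0.3333) + (1.6667)·(1.6667) + (-0.3333)·(-0.3333)) / 5 = 29.3333/5 = 5.8667
  Sample standard deviations s_i = √(s[i,i]):
  s(X) = √(4) = 2
  s(Y) = √(5.8667) = 2.4221

Step 3 — r_{ij} = s_{ij} / (s_i · s_j):
  r[X,X] = 1 (diagonal).
  r[X,Y] = 2.8 / (2 · 2.4221) = 2.8 / 4.8442 = 0.578
  r[Y,Y] = 1 (diagonal).

R is symmetric with unit diagonal. Assembling:

R = [[1, 0.578],
 [0.578, 1]]


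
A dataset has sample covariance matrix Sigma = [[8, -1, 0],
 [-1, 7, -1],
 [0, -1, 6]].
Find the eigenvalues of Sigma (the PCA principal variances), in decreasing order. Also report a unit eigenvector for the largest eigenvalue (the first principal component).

Step 1 — characteristic polynomial p(λ) = det(λI - Sigma) = λ³ - tr·λ² + c_1·λ - det, where tr = trace, c_1 = sum of the principal 2×2 minors, det = det(Sigma):
  tr = 8 + 7 + 6 = 21,
  c_1 = (8·7 - (-1)²) + (8·6 - (0)²) + (7·6 - (-1)²) = 55 + 48 + 41 = 144,
  det = 8·(7·6 - (-1)²) - (-1)·((-1)·6 - (-1)·(0)) + (0)·((-1)·(-1) - 7·(0)) = 8·(41) - (-1)·(-6) + (0)·(1) = 322.
  So p(λ) = λ³ - 21λ² + 144λ - 322.
Step 2 — look for an integer root (rational root theorem: any rational root is an integer divisor of 322). Testing λ = 7:
  p(7) = 343 - 1029 + 1008 - 322 = 0  ✓
  Dividing out (λ - 7): p(λ) = (λ - 7)(λ² - 14λ + 46).
Step 3 — remaining eigenvalues from the quadratic λ² - 14λ + 46 = 0:
  Δ = 14² - 4·46 = 196 - 184 = 12,  λ = (14 ± √12)/2 = (14 ± 3.4641)/2 ≈ 8.7321 or 5.2679.
  Sorted: λ_1 = 8.7321,  λ_2 = 7,  λ_3 = 5.2679  (check: sum = 21 = tr ✓).

Step 4 — unit eigenvector for λ_1 ≈ 8.7321: v spans the null space of (Sigma - λ_1 I), whose rows are
  r_1 = (-0.7321, -1, 0),  r_2 = (-1, -1.7321, -1),  r_3 = (0, -1, -2.7321).
  v is orthogonal to every row, so take v ∝ r_1 × r_2 = ((-1)·(-1) - (0)·(-1.7321), (0)·(-1) - (-0.7321)·(-1), (-0.7321)·(-1.7321) - (-1)·(-1)) ≈ (1, -0.7321, 0.2679).
  Let u = (1, -0.7321, 0.2679).
  ||u|| = √((1)² + (-0.7321)² + (0.2679)²) = √(1.6077) ≈ 1.2679,  v_1 = u/||u|| ≈ (0.7887, -0.5774, 0.2113) (||v_1|| = 1).

λ_1 = 8.7321,  λ_2 = 7,  λ_3 = 5.2679;  v_1 ≈ (0.7887, -0.5774, 0.2113)


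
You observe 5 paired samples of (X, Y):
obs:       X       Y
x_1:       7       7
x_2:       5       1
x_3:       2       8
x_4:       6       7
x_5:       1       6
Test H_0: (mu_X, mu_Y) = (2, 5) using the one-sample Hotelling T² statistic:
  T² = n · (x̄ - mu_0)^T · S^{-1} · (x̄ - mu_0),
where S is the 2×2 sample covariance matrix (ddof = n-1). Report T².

Step 1 — sample mean vector:
  mean(X) = (7 + 5 + 2 + 6 + 1) / 5 = 21/5 = 4.2
  mean(Y) = (7 + 1 + 8 + 7 + 6) / 5 = 29/5 = 5.8
  x̄ = (4.2, 5.8),  deviation x̄ - mu_0 = (4.2, 5.8) - (2, 5) = (2.2, 0.8).

Step 2 — sample covariance matrix, S[i,j] = (1/(n-1)) · Σ_k (x_{k,i} - mean_i) · (x_{k,j} - mean_j), divisor n-1 = 4:
  S[X,X] = ((2.8)·(2.8) + (0.8)·(0.8) + (-2.2)·(-2.2) + (1.8)·(1.8) + (-3.2)·(-3.2)) / 4 = 26.8/4 = 6.7
  S[X,Y] = ((2.8)·(1.2) + (0.8)·(-4.8) + (-2.2)·(2.2) + (1.8)·(1.2) + (-3.2)·(0.2)) / 4 = -3.8/4 = -0.95
  S[Y,Y] = ((1.2)·(1.2) + (-4.8)·(-4.8) + (2.2)·(2.2) + (1.2)·(1.2) + (0.2)·(0.2)) / 4 = 30.8/4 = 7.7
  S = [[6.7, -0.95],
 [-0.95, 7.7]].

Step 3 — invert S. det(S) = 6.7·7.7 - (-0.95)² = 50.6875.
  S^{-1} = (1/det) · [[d, -b], [-b, a]] = [[0.1519, 0.0187],
 [0.0187, 0.1322]].

Step 4 — quadratic form (x̄ - mu_0)^T · S^{-1} · (x̄ - mu_0):
  S^{-1} · (x̄ - mu_0) = (0.3492, 0.147),
  (x̄ - mu_0)^T · [...] = (2.2)·(0.3492) + (0.8)·(0.147) = 0.8858.

Step 5 — scale by n: T² = 5 · 0.8858 = 4.4291.

T² ≈ 4.4291


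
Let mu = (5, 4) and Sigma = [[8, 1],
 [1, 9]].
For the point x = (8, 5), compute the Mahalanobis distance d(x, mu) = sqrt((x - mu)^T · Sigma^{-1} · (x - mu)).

Step 1 — centre the observation: (x - mu) = (3, 1).

Step 2 — invert Sigma. det(Sigma) = 8·9 - (1)² = 71.
  Sigma^{-1} = (1/det) · [[d, -b], [-b, a]] = [[0.1268, -0.0141],
 [-0.0141, 0.1127]].

Step 3 — form the quadratic (x - mu)^T · Sigma^{-1} · (x - mu):
  Sigma^{-1} · (x - mu) = (0.3662, 0.0704).
  (x - mu)^T · [Sigma^{-1} · (x - mu)] = (3)·(0.3662) + (1)·(0.0704) = 1.169.

Step 4 — take square root: d = √(1.169) ≈ 1.0812.

d(x, mu) = √(1.169) ≈ 1.0812


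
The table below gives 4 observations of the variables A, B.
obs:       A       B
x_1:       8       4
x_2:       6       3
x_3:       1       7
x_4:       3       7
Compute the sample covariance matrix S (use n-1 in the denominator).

Step 1 — column means:
  mean(A) = (8 + 6 + 1 + 3) / 4 = 18/4 = 4.5
  mean(B) = (4 + 3 + 7 + 7) / 4 = 21/4 = 5.25

Step 2 — sample covariance S[i,j] = (1/(n-1)) · Σ_k (x_{k,i} - mean_i) · (x_{k,j} - mean_j), with n-1 = 3.
  S[A,A] = ((3.5)·(3.5) + (1.5)·(1.5) + (-3.5)·(-3.5) + (-1.5)·(-1.5)) / 3 = 29/3 = 9.6667
  S[A,B] = ((3.5)·(-1.25) + (1.5)·(-2.25) + (-3.5)·(1.75) + (-1.5)·(1.75)) / 3 = -16.5/3 = -5.5
  S[B,B] = ((-1.25)·(-1.25) + (-2.25)·(-2.25) + (1.75)·(1.75) + (1.75)·(1.75)) / 3 = 12.75/3 = 4.25

S is symmetric (S[j,i] = S[i,j]). Assembling:

S = [[9.6667, -5.5],
 [-5.5, 4.25]]


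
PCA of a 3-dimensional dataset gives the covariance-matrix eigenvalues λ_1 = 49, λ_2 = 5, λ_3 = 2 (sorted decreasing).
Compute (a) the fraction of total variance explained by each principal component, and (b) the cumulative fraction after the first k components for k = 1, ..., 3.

Step 1 — total variance = trace(Sigma) = Σ λ_i = 49 + 5 + 2 = 56.

Step 2 — fraction explained by component i = λ_i / Σ λ:
  PC1: 49/56 = 0.875
  PC2: 5/56 = 0.0893
  PC3: 2/56 = 0.0357

Step 3 — cumulative fraction after k components = (λ_1 + ... + λ_k) / Σ λ:
  k = 1: 49/56 = 0.875
  k = 2: (49 + 5)/56 = 54/56 = 0.9643
  k = 3: (49 + 5 + 2)/56 = 56/56 = 1

Summary (fraction, with percent):

explained: PC1 0.875 (87.5%), PC2 0.0893 (8.93%), PC3 0.0357 (3.57%);  cumulative: 0.875, 0.9643, 1


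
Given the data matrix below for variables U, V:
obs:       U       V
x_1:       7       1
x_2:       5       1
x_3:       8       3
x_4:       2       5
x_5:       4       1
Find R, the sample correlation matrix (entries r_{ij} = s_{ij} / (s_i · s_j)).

Step 1 — column means:
  mean(U) = (7 + 5 + 8 + 2 + 4) / 5 = 26/5 = 5.2
  mean(V) = (1 + 1 + 3 + 5 + 1) / 5 = 11/5 = 2.2

Step 2 — sample variances and covariances s[i,j] = (1/(n-1)) · Σ_k (x_{k,i} - mean_i) · (x_{k,j} - mean_j), with n-1 = 4:
  s[U,U] = ((1.8)·(1.8) + (-0.2)·(-0.2) + (2.8)·(2.8) + (-3.2)·(-3.2) + (-1.2)·(-1.2)) / 4 = 22.8/4 = 5.7
  s[U,V] = ((1.8)·(-1.2) + (-0.2)·(-1.2) + (2.8)·(0.8) + (-3.2)·(2.8) + (-1.2)·(-1.2)) / 4 = -7.2/4 = -1.8
  s[V,V] = ((-1.2)·(-1.2) + (-1.2)·(-1.2) + (0.8)·(0.8) + (2.8)·(2.8) + (-1.2)·(-1.2)) / 4 = 12.8/4 = 3.2
  Sample standard deviations s_i = √(s[i,i]):
  s(U) = √(5.7) = 2.3875
  s(V) = √(3.2) = 1.7889

Step 3 — r_{ij} = s_{ij} / (s_i · s_j):
  r[U,U] = 1 (diagonal).
  r[U,V] = -1.8 / (2.3875 · 1.7889) = -1.8 / 4.2708 = -0.4215
  r[V,V] = 1 (diagonal).

R is symmetric with unit diagonal. Assembling:

R = [[1, -0.4215],
 [-0.4215, 1]]


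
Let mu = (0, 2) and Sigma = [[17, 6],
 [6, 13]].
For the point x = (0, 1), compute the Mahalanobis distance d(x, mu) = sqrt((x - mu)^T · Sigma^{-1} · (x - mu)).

Step 1 — centre the observation: (x - mu) = (0, -1).

Step 2 — invert Sigma. det(Sigma) = 17·13 - (6)² = 185.
  Sigma^{-1} = (1/det) · [[d, -b], [-b, a]] = [[0.0703, -0.0324],
 [-0.0324, 0.0919]].

Step 3 — form the quadratic (x - mu)^T · Sigma^{-1} · (x - mu):
  Sigma^{-1} · (x - mu) = (0.0324, -0.0919).
  (x - mu)^T · [Sigma^{-1} · (x - mu)] = (0)·(0.0324) + (-1)·(-0.0919) = 0.0919.

Step 4 — take square root: d = √(0.0919) ≈ 0.3031.

d(x, mu) = √(0.0919) ≈ 0.3031


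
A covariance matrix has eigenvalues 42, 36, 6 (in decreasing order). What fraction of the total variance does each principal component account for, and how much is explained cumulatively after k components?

Step 1 — total variance = trace(Sigma) = Σ λ_i = 42 + 36 + 6 = 84.

Step 2 — fraction explained by component i = λ_i / Σ λ:
  PC1: 42/84 = 0.5
  PC2: 36/84 = 0.4286
  PC3: 6/84 = 0.0714

Step 3 — cumulative fraction after k components = (λ_1 + ... + λ_k) / Σ λ:
  k = 1: 42/84 = 0.5
  k = 2: (42 + 36)/84 = 78/84 = 0.9286
  k = 3: (42 + 36 + 6)/84 = 84/84 = 1

Summary (fraction, with percent):

explained: PC1 0.5 (50%), PC2 0.4286 (42.86%), PC3 0.0714 (7.14%);  cumulative: 0.5, 0.9286, 1


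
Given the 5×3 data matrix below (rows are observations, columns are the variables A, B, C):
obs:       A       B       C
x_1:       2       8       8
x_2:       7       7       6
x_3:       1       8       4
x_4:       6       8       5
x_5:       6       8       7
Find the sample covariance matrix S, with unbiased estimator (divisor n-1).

Step 1 — column means:
  mean(A) = (2 + 7 + 1 + 6 + 6) / 5 = 22/5 = 4.4
  mean(B) = (8 + 7 + 8 + 8 + 8) / 5 = 39/5 = 7.8
  mean(C) = (8 + 6 + 4 + 5 + 7) / 5 = 30/5 = 6

Step 2 — sample covariance S[i,j] = (1/(n-1)) · Σ_k (x_{k,i} - mean_i) · (x_{k,j} - mean_j), with n-1 = 4.
  S[A,A] = ((-2.4)·(-2.4) + (2.6)·(2.6) + (-3.4)·(-3.4) + (1.6)·(1.6) + (1.6)·(1.6)) / 4 = 29.2/4 = 7.3
  S[A,B] = ((-2.4)·(0.2) + (2.6)·(-0.8) + (-3.4)·(0.2) + (1.6)·(0.2) + (1.6)·(0.2)) / 4 = -2.6/4 = -0.65
  S[A,C] = ((-2.4)·(2) + (2.6)·(0) + (-3.4)·(-2) + (1.6)·(-1) + (1.6)·(1)) / 4 = 2/4 = 0.5
  S[B,B] = ((0.2)·(0.2) + (-0.8)·(-0.8) + (0.2)·(0.2) + (0.2)·(0.2) + (0.2)·(0.2)) / 4 = 0.8/4 = 0.2
  S[B,C] = ((0.2)·(2) + (-0.8)·(0) + (0.2)·(-2) + (0.2)·(-1) + (0.2)·(1)) / 4 = 0/4 = 0
  S[C,C] = ((2)·(2) + (0)·(0) + (-2)·(-2) + (-1)·(-1) + (1)·(1)) / 4 = 10/4 = 2.5

S is symmetric (S[j,i] = S[i,j]). Assembling:

S = [[7.3, -0.65, 0.5],
 [-0.65, 0.2, 0],
 [0.5, 0, 2.5]]


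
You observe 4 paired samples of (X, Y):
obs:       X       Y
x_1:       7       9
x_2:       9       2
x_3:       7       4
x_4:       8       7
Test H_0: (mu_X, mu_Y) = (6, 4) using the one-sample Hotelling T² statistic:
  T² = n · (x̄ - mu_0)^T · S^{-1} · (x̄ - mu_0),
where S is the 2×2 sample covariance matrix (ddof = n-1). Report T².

Step 1 — sample mean vector:
  mean(X) = (7 + 9 + 7 + 8) / 4 = 31/4 = 7.75
  mean(Y) = (9 + 2 + 4 + 7) / 4 = 22/4 = 5.5
  x̄ = (7.75, 5.5),  deviation x̄ - mu_0 = (7.75, 5.5) - (6, 4) = (1.75, 1.5).

Step 2 — sample covariance matrix, S[i,j] = (1/(n-1)) · Σ_k (x_{k,i} - mean_i) · (x_{k,j} - mean_j), divisor n-1 = 3:
  S[X,X] = ((-0.75)·(-0.75) + (1.25)·(1.25) + (-0.75)·(-0.75) + (0.25)·(0.25)) / 3 = 2.75/3 = 0.9167
  S[X,Y] = ((-0.75)·(3.5) + (1.25)·(-3.5) + (-0.75)·(-1.5) + (0.25)·(1.5)) / 3 = -5.5/3 = -1.8333
  S[Y,Y] = ((3.5)·(3.5) + (-3.5)·(-3.5) + (-1.5)·(-1.5) + (1.5)·(1.5)) / 3 = 29/3 = 9.6667
  S = [[0.9167, -1.8333],
 [-1.8333, 9.6667]].

Step 3 — invert S. det(S) = 0.9167·9.6667 - (-1.8333)² = 5.5.
  S^{-1} = (1/det) · [[d, -b], [-b, a]] = [[1.7576, 0.3333],
 [0.3333, 0.1667]].

Step 4 — quadratic form (x̄ - mu_0)^T · S^{-1} · (x̄ - mu_0):
  S^{-1} · (x̄ - mu_0) = (3.5758, 0.8333),
  (x̄ - mu_0)^T · [...] = (1.75)·(3.5758) + (1.5)·(0.8333) = 7.5076.

Step 5 — scale by n: T² = 4 · 7.5076 = 30.0303.

T² ≈ 30.0303


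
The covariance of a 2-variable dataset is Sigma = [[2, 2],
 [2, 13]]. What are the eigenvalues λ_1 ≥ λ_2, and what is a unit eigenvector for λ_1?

Step 1 — characteristic polynomial of 2×2 Sigma:
  det(Sigma - λI) = λ² - trace · λ + det = 0.
  trace = 2 + 13 = 15, det = 2·13 - (2)² = 22.
Step 2 — discriminant:
  Δ = trace² - 4·det = 225 - 88 = 137.
Step 3 — eigenvalues:
  λ = (trace ± √Δ)/2 = (15 ± 11.7047)/2,
  λ_1 = 13.3523,  λ_2 = 1.6477.

Step 4 — unit eigenvector for λ_1: solve (Sigma - λ_1 I)v = 0. First row:
  (2 - 13.3523)·v_x + (2)·v_y = 0, i.e. (-11.3523)·v_x + (2)·v_y = 0,
  so v ∝ (b, λ_1 - a) = (2, 11.3523) = u.
  ||u|| = √((2)² + (11.3523)²) = √(132.8758) ≈ 11.5272,
  v_1 = u/||u|| ≈ (0.1735, 0.9848) (||v_1|| = 1).

λ_1 = 13.3523,  λ_2 = 1.6477;  v_1 ≈ (0.1735, 0.9848)


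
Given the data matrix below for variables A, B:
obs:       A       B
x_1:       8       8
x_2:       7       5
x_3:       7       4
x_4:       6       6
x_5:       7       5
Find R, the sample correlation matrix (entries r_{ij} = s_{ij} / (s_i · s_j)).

Step 1 — column means:
  mean(A) = (8 + 7 + 7 + 6 + 7) / 5 = 35/5 = 7
  mean(B) = (8 + 5 + 4 + 6 + 5) / 5 = 28/5 = 5.6

Step 2 — sample variances and covariances s[i,j] = (1/(n-1)) · Σ_k (x_{k,i} - mean_i) · (x_{k,j} - mean_j), with n-1 = 4:
  s[A,A] = ((1)·(1) + (0)·(0) + (0)·(0) + (-1)·(-1) + (0)·(0)) / 4 = 2/4 = 0.5
  s[A,B] = ((1)·(2.4) + (0)·(-0.6) + (0)·(-1.6) + (-1)·(0.4) + (0)·(-0.6)) / 4 = 2/4 = 0.5
  s[B,B] = ((2.4)·(2.4) + (-0.6)·(-0.6) + (-1.6)·(-1.6) + (0.4)·(0.4) + (-0.6)·(-0.6)) / 4 = 9.2/4 = 2.3
  Sample standard deviations s_i = √(s[i,i]):
  s(A) = √(0.5) = 0.7071
  s(B) = √(2.3) = 1.5166

Step 3 — r_{ij} = s_{ij} / (s_i · s_j):
  r[A,A] = 1 (diagonal).
  r[A,B] = 0.5 / (0.7071 · 1.5166) = 0.5 / 1.0724 = 0.4663
  r[B,B] = 1 (diagonal).

R is symmetric with unit diagonal. Assembling:

R = [[1, 0.4663],
 [0.4663, 1]]


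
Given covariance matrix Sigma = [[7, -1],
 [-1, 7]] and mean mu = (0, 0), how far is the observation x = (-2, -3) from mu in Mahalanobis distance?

Step 1 — centre the observation: (x - mu) = (-2, -3).

Step 2 — invert Sigma. det(Sigma) = 7·7 - (-1)² = 48.
  Sigma^{-1} = (1/det) · [[d, -b], [-b, a]] = [[0.1458, 0.0208],
 [0.0208, 0.1458]].

Step 3 — form the quadratic (x - mu)^T · Sigma^{-1} · (x - mu):
  Sigma^{-1} · (x - mu) = (-0.3542, -0.4792).
  (x - mu)^T · [Sigma^{-1} · (x - mu)] = (-2)·(-0.3542) + (-3)·(-0.4792) = 2.1458.

Step 4 — take square root: d = √(2.1458) ≈ 1.4649.

d(x, mu) = √(2.1458) ≈ 1.4649


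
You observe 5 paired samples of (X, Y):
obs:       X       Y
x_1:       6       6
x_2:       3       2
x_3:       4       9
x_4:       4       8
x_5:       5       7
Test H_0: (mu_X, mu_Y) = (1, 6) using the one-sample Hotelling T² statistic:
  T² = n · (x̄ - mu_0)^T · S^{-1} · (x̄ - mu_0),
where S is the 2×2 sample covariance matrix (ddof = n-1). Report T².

Step 1 — sample mean vector:
  mean(X) = (6 + 3 + 4 + 4 + 5) / 5 = 22/5 = 4.4
  mean(Y) = (6 + 2 + 9 + 8 + 7) / 5 = 32/5 = 6.4
  x̄ = (4.4, 6.4),  deviation x̄ - mu_0 = (4.4, 6.4) - (1, 6) = (3.4, 0.4).

Step 2 — sample covariance matrix, S[i,j] = (1/(n-1)) · Σ_k (x_{k,i} - mean_i) · (x_{k,j} - mean_j), divisor n-1 = 4:
  S[X,X] = ((1.6)·(1.6) + (-1.4)·(-1.4) + (-0.4)·(-0.4) + (-0.4)·(-0.4) + (0.6)·(0.6)) / 4 = 5.2/4 = 1.3
  S[X,Y] = ((1.6)·(-0.4) + (-1.4)·(-4.4) + (-0.4)·(2.6) + (-0.4)·(1.6) + (0.6)·(0.6)) / 4 = 4.2/4 = 1.05
  S[Y,Y] = ((-0.4)·(-0.4) + (-4.4)·(-4.4) + (2.6)·(2.6) + (1.6)·(1.6) + (0.6)·(0.6)) / 4 = 29.2/4 = 7.3
  S = [[1.3, 1.05],
 [1.05, 7.3]].

Step 3 — invert S. det(S) = 1.3·7.3 - (1.05)² = 8.3875.
  S^{-1} = (1/det) · [[d, -b], [-b, a]] = [[0.8703, -0.1252],
 [-0.1252, 0.155]].

Step 4 — quadratic form (x̄ - mu_0)^T · S^{-1} · (x̄ - mu_0):
  S^{-1} · (x̄ - mu_0) = (2.9091, -0.3636),
  (x̄ - mu_0)^T · [...] = (3.4)·(2.9091) + (0.4)·(-0.3636) = 9.7455.

Step 5 — scale by n: T² = 5 · 9.7455 = 48.7273.

T² ≈ 48.7273


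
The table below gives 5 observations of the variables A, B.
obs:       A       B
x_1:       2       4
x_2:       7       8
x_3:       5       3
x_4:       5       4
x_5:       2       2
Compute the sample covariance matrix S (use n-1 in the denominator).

Step 1 — column means:
  mean(A) = (2 + 7 + 5 + 5 + 2) / 5 = 21/5 = 4.2
  mean(B) = (4 + 8 + 3 + 4 + 2) / 5 = 21/5 = 4.2

Step 2 — sample covariance S[i,j] = (1/(n-1)) · Σ_k (x_{k,i} - mean_i) · (x_{k,j} - mean_j), with n-1 = 4.
  S[A,A] = ((-2.2)·(-2.2) + (2.8)·(2.8) + (0.8)·(0.8) + (0.8)·(0.8) + (-2.2)·(-2.2)) / 4 = 18.8/4 = 4.7
  S[A,B] = ((-2.2)·(-0.2) + (2.8)·(3.8) + (0.8)·(-1.2) + (0.8)·(-0.2) + (-2.2)·(-2.2)) / 4 = 14.8/4 = 3.7
  S[B,B] = ((-0.2)·(-0.2) + (3.8)·(3.8) + (-1.2)·(-1.2) + (-0.2)·(-0.2) + (-2.2)·(-2.2)) / 4 = 20.8/4 = 5.2

S is symmetric (S[j,i] = S[i,j]). Assembling:

S = [[4.7, 3.7],
 [3.7, 5.2]]


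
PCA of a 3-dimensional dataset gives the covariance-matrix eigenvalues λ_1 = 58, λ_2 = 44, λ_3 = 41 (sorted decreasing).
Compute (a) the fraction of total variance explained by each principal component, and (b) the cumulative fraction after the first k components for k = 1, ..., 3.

Step 1 — total variance = trace(Sigma) = Σ λ_i = 58 + 44 + 41 = 143.

Step 2 — fraction explained by component i = λ_i / Σ λ:
  PC1: 58/143 = 0.4056
  PC2: 44/143 = 0.3077
  PC3: 41/143 = 0.2867

Step 3 — cumulative fraction after k components = (λ_1 + ... + λ_k) / Σ λ:
  k = 1: 58/143 = 0.4056
  k = 2: (58 + 44)/143 = 102/143 = 0.7133
  k = 3: (58 + 44 + 41)/143 = 143/143 = 1

Summary (fraction, with percent):

explained: PC1 0.4056 (40.56%), PC2 0.3077 (30.77%), PC3 0.2867 (28.67%);  cumulative: 0.4056, 0.7133, 1


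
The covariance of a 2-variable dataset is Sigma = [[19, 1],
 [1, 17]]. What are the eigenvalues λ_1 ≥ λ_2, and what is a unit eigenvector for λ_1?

Step 1 — characteristic polynomial of 2×2 Sigma:
  det(Sigma - λI) = λ² - trace · λ + det = 0.
  trace = 19 + 17 = 36, det = 19·17 - (1)² = 322.
Step 2 — discriminant:
  Δ = trace² - 4·det = 1296 - 1288 = 8.
Step 3 — eigenvalues:
  λ = (trace ± √Δ)/2 = (36 ± 2.8284)/2,
  λ_1 = 19.4142,  λ_2 = 16.5858.

Step 4 — unit eigenvector for λ_1: solve (Sigma - λ_1 I)v = 0. First row:
  (19 - 19.4142)·v_x + (1)·v_y = 0, i.e. (-0.4142)·v_x + (1)·v_y = 0,
  so v ∝ (b, λ_1 - a) = (1, 0.4142) = u.
  ||u|| = √((1)² + (0.4142)²) = √(1.1716) ≈ 1.0824,
  v_1 = u/||u|| ≈ (0.9239, 0.3827) (||v_1|| = 1).

λ_1 = 19.4142,  λ_2 = 16.5858;  v_1 ≈ (0.9239, 0.3827)


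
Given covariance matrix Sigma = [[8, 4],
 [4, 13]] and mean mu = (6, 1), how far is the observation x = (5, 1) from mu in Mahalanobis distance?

Step 1 — centre the observation: (x - mu) = (-1, 0).

Step 2 — invert Sigma. det(Sigma) = 8·13 - (4)² = 88.
  Sigma^{-1} = (1/det) · [[d, -b], [-b, a]] = [[0.1477, -0.0455],
 [-0.0455, 0.0909]].

Step 3 — form the quadratic (x - mu)^T · Sigma^{-1} · (x - mu):
  Sigma^{-1} · (x - mu) = (-0.1477, 0.0455).
  (x - mu)^T · [Sigma^{-1} · (x - mu)] = (-1)·(-0.1477) + (0)·(0.0455) = 0.1477.

Step 4 — take square root: d = √(0.1477) ≈ 0.3844.

d(x, mu) = √(0.1477) ≈ 0.3844


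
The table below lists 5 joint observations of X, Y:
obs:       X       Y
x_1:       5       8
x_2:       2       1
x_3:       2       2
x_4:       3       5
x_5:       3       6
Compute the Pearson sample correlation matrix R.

Step 1 — column means:
  mean(X) = (5 + 2 + 2 + 3 + 3) / 5 = 15/5 = 3
  mean(Y) = (8 + 1 + 2 + 5 + 6) / 5 = 22/5 = 4.4

Step 2 — sample variances and covariances s[i,j] = (1/(n-1)) · Σ_k (x_{k,i} - mean_i) · (x_{k,j} - mean_j), with n-1 = 4:
  s[X,X] = ((2)·(2) + (-1)·(-1) + (-1)·(-1) + (0)·(0) + (0)·(0)) / 4 = 6/4 = 1.5
  s[X,Y] = ((2)·(3.6) + (-1)·(-3.4) + (-1)·(-2.4) + (0)·(0.6) + (0)·(1.6)) / 4 = 13/4 = 3.25
  s[Y,Y] = ((3.6)·(3.6) + (-3.4)·(-3.4) + (-2.4)·(-2.4) + (0.6)·(0.6) + (1.6)·(1.6)) / 4 = 33.2/4 = 8.3
  Sample standard deviations s_i = √(s[i,i]):
  s(X) = √(1.5) = 1.2247
  s(Y) = √(8.3) = 2.881

Step 3 — r_{ij} = s_{ij} / (s_i · s_j):
  r[X,X] = 1 (diagonal).
  r[X,Y] = 3.25 / (1.2247 · 2.881) = 3.25 / 3.5285 = 0.9211
  r[Y,Y] = 1 (diagonal).

R is symmetric with unit diagonal. Assembling:

R = [[1, 0.9211],
 [0.9211, 1]]


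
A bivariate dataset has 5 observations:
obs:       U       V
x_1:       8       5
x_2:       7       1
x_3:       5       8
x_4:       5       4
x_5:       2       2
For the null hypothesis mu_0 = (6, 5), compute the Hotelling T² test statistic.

Step 1 — sample mean vector:
  mean(U) = (8 + 7 + 5 + 5 + 2) / 5 = 27/5 = 5.4
  mean(V) = (5 + 1 + 8 + 4 + 2) / 5 = 20/5 = 4
  x̄ = (5.4, 4),  deviation x̄ - mu_0 = (5.4, 4) - (6, 5) = (-0.6, -1).

Step 2 — sample covariance matrix, S[i,j] = (1/(n-1)) · Σ_k (x_{k,i} - mean_i) · (x_{k,j} - mean_j), divisor n-1 = 4:
  S[U,U] = ((2.6)·(2.6) + (1.6)·(1.6) + (-0.4)·(-0.4) + (-0.4)·(-0.4) + (-3.4)·(-3.4)) / 4 = 21.2/4 = 5.3
  S[U,V] = ((2.6)·(1) + (1.6)·(-3) + (-0.4)·(4) + (-0.4)·(0) + (-3.4)·(-2)) / 4 = 3/4 = 0.75
  S[V,V] = ((1)·(1) + (-3)·(-3) + (4)·(4) + (0)·(0) + (-2)·(-2)) / 4 = 30/4 = 7.5
  S = [[5.3, 0.75],
 [0.75, 7.5]].

Step 3 — invert S. det(S) = 5.3·7.5 - (0.75)² = 39.1875.
  S^{-1} = (1/det) · [[d, -b], [-b, a]] = [[0.1914, -0.0191],
 [-0.0191, 0.1352]].

Step 4 — quadratic form (x̄ - mu_0)^T · S^{-1} · (x̄ - mu_0):
  S^{-1} · (x̄ - mu_0) = (-0.0957, -0.1238),
  (x̄ - mu_0)^T · [...] = (-0.6)·(-0.0957) + (-1)·(-0.1238) = 0.1812.

Step 5 — scale by n: T² = 5 · 0.1812 = 0.9059.

T² ≈ 0.9059


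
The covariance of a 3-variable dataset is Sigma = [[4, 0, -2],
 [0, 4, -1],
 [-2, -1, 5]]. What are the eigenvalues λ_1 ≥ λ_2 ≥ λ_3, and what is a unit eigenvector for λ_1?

Step 1 — characteristic polynomial p(λ) = det(λI - Sigma) = λ³ - tr·λ² + c_1·λ - det, where tr = trace, c_1 = sum of the principal 2×2 minors, det = det(Sigma):
  tr = 4 + 4 + 5 = 13,
  c_1 = (4·4 - (0)²) + (4·5 - (-2)²) + (4·5 - (-1)²) = 16 + 16 + 19 = 51,
  det = 4·(4·5 - (-1)²) - (0)·((0)·5 - (-1)·(-2)) + (-2)·((0)·(-1) - 4·(-2)) = 4·(19) - (0)·(-2) + (-2)·(8) = 60.
  So p(λ) = λ³ - 13λ² + 51λ - 60.
Step 2 — look for an integer root (rational root theorem: any rational root is an integer divisor of 60). Testing λ = 4:
  p(4) = 64 - 208 + 204 - 60 = 0  ✓
  Dividing out (λ - 4): p(λ) = (λ - 4)(λ² - 9λ + 15).
Step 3 — remaining eigenvalues from the quadratic λ² - 9λ + 15 = 0:
  Δ = 9² - 4·15 = 81 - 60 = 21,  λ = (9 ± √21)/2 = (9 ± 4.5826)/2 ≈ 6.7913 or 2.2087.
  Sorted: λ_1 = 6.7913,  λ_2 = 4,  λ_3 = 2.2087  (check: sum = 13 = tr ✓).

Step 4 — unit eigenvector for λ_1 ≈ 6.7913: v spans the null space of (Sigma - λ_1 I), whose rows are
  r_1 = (-2.7913, 0, -2),  r_2 = (0, -2.7913, -1),  r_3 = (-2, -1, -1.7913).
  v is orthogonal to every row, so take v ∝ r_1 × r_2 = ((0)·(-1) - (-2)·(-2.7913), (-2)·(0) - (-2.7913)·(-1), (-2.7913)·(-2.7913) - (0)·(0)) ≈ (-5.5826, -2.7913, 7.7913).
  Rescale (multiply by -1 so the first nonzero entry is positive): u = (5.5826, 2.7913, -7.7913).
  ||u|| = √((5.5826)² + (2.7913)² + (-7.7913)²) = √(99.6606) ≈ 9.983,  v_1 = u/||u|| ≈ (0.5592, 0.2796, -0.7805) (||v_1|| = 1).

λ_1 = 6.7913,  λ_2 = 4,  λ_3 = 2.2087;  v_1 ≈ (0.5592, 0.2796, -0.7805)
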